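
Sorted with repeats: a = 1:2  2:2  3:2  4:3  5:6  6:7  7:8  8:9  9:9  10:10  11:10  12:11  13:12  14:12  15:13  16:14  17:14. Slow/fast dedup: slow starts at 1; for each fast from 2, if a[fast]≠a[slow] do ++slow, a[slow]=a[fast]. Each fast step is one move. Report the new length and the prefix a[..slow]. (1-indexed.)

(s=1,f=2) a[fast]=2=a[slow] dup → fast++
(s=1,f=3) a[fast]=2=a[slow] dup → fast++
(s=1,f=4) a[fast]=3≠a[slow]=2 write a[2]=3 → slow++,fast++
(s=2,f=5) a[fast]=6≠a[slow]=3 write a[3]=6 → slow++,fast++
(s=3,f=6) a[fast]=7≠a[slow]=6 write a[4]=7 → slow++,fast++
(s=4,f=7) a[fast]=8≠a[slow]=7 write a[5]=8 → slow++,fast++
(s=5,f=8) a[fast]=9≠a[slow]=8 write a[6]=9 → slow++,fast++
(s=6,f=9) a[fast]=9=a[slow] dup → fast++
(s=6,f=10) a[fast]=10≠a[slow]=9 write a[7]=10 → slow++,fast++
(s=7,f=11) a[fast]=10=a[slow] dup → fast++
(s=7,f=12) a[fast]=11≠a[slow]=10 write a[8]=11 → slow++,fast++
(s=8,f=13) a[fast]=12≠a[slow]=11 write a[9]=12 → slow++,fast++
(s=9,f=14) a[fast]=12=a[slow] dup → fast++
(s=9,f=15) a[fast]=13≠a[slow]=12 write a[10]=13 → slow++,fast++
(s=10,f=16) a[fast]=14≠a[slow]=13 write a[11]=14 → slow++,fast++
(s=11,f=17) a[fast]=14=a[slow] dup → fast++

length 11; prefix = [2, 3, 6, 7, 8, 9, 10, 11, 12, 13, 14]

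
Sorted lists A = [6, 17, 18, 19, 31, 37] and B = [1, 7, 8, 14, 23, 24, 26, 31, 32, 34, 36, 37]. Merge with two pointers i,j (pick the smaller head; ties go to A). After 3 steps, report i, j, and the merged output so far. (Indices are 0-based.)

[i=0,j=0] A[i]=6>B[j]=1 take 1 → j++
[i=0,j=1] A[i]=6<=B[j]=7 take 6 → i++
[i=1,j=1] A[i]=17>B[j]=7 take 7 → j++

i=1, j=2, merged so far=[1, 6, 7]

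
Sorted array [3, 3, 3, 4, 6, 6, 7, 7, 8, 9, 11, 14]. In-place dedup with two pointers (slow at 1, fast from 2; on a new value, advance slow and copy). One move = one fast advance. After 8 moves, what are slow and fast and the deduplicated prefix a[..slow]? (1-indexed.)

slow=1 fast=2: a[fast]=3=a[slow] dup, fast++
slow=1 fast=3: a[fast]=3=a[slow] dup, fast++
slow=1 fast=4: a[fast]=4≠a[slow]=3 write a[2]=4, slow++,fast++
slow=2 fast=5: a[fast]=6≠a[slow]=4 write a[3]=6, slow++,fast++
slow=3 fast=6: a[fast]=6=a[slow] dup, fast++
slow=3 fast=7: a[fast]=7≠a[slow]=6 write a[4]=7, slow++,fast++
slow=4 fast=8: a[fast]=7=a[slow] dup, fast++
slow=4 fast=9: a[fast]=8≠a[slow]=7 write a[5]=8, slow++,fast++

slow=5, fast=10, prefix=[3, 4, 6, 7, 8]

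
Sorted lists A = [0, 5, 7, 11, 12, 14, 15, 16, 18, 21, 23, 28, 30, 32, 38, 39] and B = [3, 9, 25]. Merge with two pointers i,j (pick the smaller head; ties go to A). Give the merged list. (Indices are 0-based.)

i=0 j=0: A[i]=0<=B[j]=3 take 0, i++
i=1 j=0: A[i]=5>B[j]=3 take 3, j++
i=1 j=1: A[i]=5<=B[j]=9 take 5, i++
i=2 j=1: A[i]=7<=B[j]=9 take 7, i++
i=3 j=1: A[i]=11>B[j]=9 take 9, j++
i=3 j=2: A[i]=11<=B[j]=25 take 11, i++
i=4 j=2: A[i]=12<=B[j]=25 take 12, i++
i=5 j=2: A[i]=14<=B[j]=25 take 14, i++
i=6 j=2: A[i]=15<=B[j]=25 take 15, i++
i=7 j=2: A[i]=16<=B[j]=25 take 16, i++
i=8 j=2: A[i]=18<=B[j]=25 take 18, i++
i=9 j=2: A[i]=21<=B[j]=25 take 21, i++
i=10 j=2: A[i]=23<=B[j]=25 take 23, i++
i=11 j=2: A[i]=28>B[j]=25 take 25, j++
i=11 j=3: B done, take A[i]=28, i++
i=12 j=3: B done, take A[i]=30, i++
i=13 j=3: B done, take A[i]=32, i++
i=14 j=3: B done, take A[i]=38, i++
i=15 j=3: B done, take A[i]=39, i++

[0, 3, 5, 7, 9, 11, 12, 14, 15, 16, 18, 21, 23, 25, 28, 30, 32, 38, 39]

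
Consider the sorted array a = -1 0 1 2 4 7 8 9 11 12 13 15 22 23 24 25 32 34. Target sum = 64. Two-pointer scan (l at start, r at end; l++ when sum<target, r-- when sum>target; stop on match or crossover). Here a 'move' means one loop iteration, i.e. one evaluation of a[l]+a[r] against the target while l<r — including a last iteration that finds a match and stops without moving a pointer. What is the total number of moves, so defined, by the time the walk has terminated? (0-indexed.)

17 moves

[0,17] -1+34=33 <64 → l++
[1,17] 0+34=34 <64 → l++
[2,17] 1+34=35 <64 → l++
[3,17] 2+34=36 <64 → l++
[4,17] 4+34=38 <64 → l++
[5,17] 7+34=41 <64 → l++
[6,17] 8+34=42 <64 → l++
[7,17] 9+34=43 <64 → l++
[8,17] 11+34=45 <64 → l++
[9,17] 12+34=46 <64 → l++
[10,17] 13+34=47 <64 → l++
[11,17] 15+34=49 <64 → l++
[12,17] 22+34=56 <64 → l++
[13,17] 23+34=57 <64 → l++
[14,17] 24+34=58 <64 → l++
[15,17] 25+34=59 <64 → l++
[16,17] 32+34=66 >64 → r--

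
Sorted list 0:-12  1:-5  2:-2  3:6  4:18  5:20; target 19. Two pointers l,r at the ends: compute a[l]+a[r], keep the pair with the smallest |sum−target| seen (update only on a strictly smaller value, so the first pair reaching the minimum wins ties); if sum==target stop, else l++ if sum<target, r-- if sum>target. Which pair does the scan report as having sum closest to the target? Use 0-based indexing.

l=0 r=5: -12+20=8 d=11 *, l++
l=1 r=5: -5+20=15 d=4 *, l++
l=2 r=5: -2+20=18 d=1 *, l++
l=3 r=5: 6+20=26 d=7, r--
l=3 r=4: 6+18=24 d=5, r--

pair (-2, 20) with sum 18 (|Δ|=1)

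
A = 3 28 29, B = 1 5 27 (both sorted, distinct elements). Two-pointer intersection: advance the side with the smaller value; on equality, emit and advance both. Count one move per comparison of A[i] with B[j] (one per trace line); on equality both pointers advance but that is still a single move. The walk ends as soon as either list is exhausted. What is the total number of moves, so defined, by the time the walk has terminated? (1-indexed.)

[i=1,j=1] 3>1 → j++
[i=1,j=2] 3<5 → i++
[i=2,j=2] 28>5 → j++
[i=2,j=3] 28>27 → j++

4 moves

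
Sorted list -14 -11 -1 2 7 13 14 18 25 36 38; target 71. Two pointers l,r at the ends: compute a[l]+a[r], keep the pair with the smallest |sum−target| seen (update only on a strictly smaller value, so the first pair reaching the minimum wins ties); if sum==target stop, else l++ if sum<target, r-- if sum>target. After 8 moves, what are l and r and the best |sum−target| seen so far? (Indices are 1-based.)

l=1 r=11: -14+38=24 d=47 *, l++
l=2 r=11: -11+38=27 d=44 *, l++
l=3 r=11: -1+38=37 d=34 *, l++
l=4 r=11: 2+38=40 d=31 *, l++
l=5 r=11: 7+38=45 d=26 *, l++
l=6 r=11: 13+38=51 d=20 *, l++
l=7 r=11: 14+38=52 d=19 *, l++
l=8 r=11: 18+38=56 d=15 *, l++

l=9, r=11, best |Δ|=15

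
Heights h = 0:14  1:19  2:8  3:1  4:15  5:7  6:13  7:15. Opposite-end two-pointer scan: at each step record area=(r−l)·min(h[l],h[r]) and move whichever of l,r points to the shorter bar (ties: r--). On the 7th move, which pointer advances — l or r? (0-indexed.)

r

l=0 r=7: min(14,15)*7=98 best=98 *, l++
l=1 r=7: min(19,15)*6=90 best=98, r--
l=1 r=6: min(19,13)*5=65 best=98, r--
l=1 r=5: min(19,7)*4=28 best=98, r--
l=1 r=4: min(19,15)*3=45 best=98, r--
l=1 r=3: min(19,1)*2=2 best=98, r--
l=1 r=2: min(19,8)*1=8 best=98, r--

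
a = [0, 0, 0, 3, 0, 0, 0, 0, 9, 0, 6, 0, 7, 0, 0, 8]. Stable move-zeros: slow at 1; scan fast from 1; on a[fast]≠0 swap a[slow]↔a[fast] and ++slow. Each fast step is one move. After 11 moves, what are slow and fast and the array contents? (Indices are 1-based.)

(s=1,f=1) a[fast]=0 → fast++
(s=1,f=2) a[fast]=0 → fast++
(s=1,f=3) a[fast]=0 → fast++
(s=1,f=4) a[fast]=3≠0 swap→a[1]=3 → slow++,fast++
(s=2,f=5) a[fast]=0 → fast++
(s=2,f=6) a[fast]=0 → fast++
(s=2,f=7) a[fast]=0 → fast++
(s=2,f=8) a[fast]=0 → fast++
(s=2,f=9) a[fast]=9≠0 swap→a[2]=9 → slow++,fast++
(s=3,f=10) a[fast]=0 → fast++
(s=3,f=11) a[fast]=6≠0 swap→a[3]=6 → slow++,fast++

slow=4, fast=12, a=[3, 9, 6, 0, 0, 0, 0, 0, 0, 0, 0, 0, 7, 0, 0, 8]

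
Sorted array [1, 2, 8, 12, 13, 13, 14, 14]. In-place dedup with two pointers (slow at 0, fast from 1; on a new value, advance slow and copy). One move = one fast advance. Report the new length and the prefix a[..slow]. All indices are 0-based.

(s=0,f=1) a[fast]=2≠a[slow]=1 write a[1]=2 → slow++,fast++
(s=1,f=2) a[fast]=8≠a[slow]=2 write a[2]=8 → slow++,fast++
(s=2,f=3) a[fast]=12≠a[slow]=8 write a[3]=12 → slow++,fast++
(s=3,f=4) a[fast]=13≠a[slow]=12 write a[4]=13 → slow++,fast++
(s=4,f=5) a[fast]=13=a[slow] dup → fast++
(s=4,f=6) a[fast]=14≠a[slow]=13 write a[5]=14 → slow++,fast++
(s=5,f=7) a[fast]=14=a[slow] dup → fast++

length 6; prefix = [1, 2, 8, 12, 13, 14]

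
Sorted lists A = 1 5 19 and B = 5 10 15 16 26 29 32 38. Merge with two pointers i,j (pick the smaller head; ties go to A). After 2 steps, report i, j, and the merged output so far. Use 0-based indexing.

i=2, j=0, merged so far=[1, 5]

[i=0,j=0] A[i]=1<=B[j]=5 take 1 → i++
[i=1,j=0] A[i]=5<=B[j]=5 take 5 → i++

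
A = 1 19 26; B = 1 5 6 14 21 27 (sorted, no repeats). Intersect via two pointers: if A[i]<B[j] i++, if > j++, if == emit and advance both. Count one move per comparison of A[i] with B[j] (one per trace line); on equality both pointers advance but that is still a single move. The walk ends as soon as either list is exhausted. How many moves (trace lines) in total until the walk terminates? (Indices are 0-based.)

7 moves

i=0 j=0: 1==1 emit, i++,j++
i=1 j=1: 19>5, j++
i=1 j=2: 19>6, j++
i=1 j=3: 19>14, j++
i=1 j=4: 19<21, i++
i=2 j=4: 26>21, j++
i=2 j=5: 26<27, i++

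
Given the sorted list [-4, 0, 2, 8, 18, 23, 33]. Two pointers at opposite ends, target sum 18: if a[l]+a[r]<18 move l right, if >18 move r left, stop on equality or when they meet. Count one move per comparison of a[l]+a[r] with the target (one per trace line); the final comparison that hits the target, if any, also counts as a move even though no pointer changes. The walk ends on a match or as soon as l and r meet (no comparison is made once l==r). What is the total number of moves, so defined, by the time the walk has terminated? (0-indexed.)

l=0 r=6: -4+33=29 >18, r--
l=0 r=5: -4+23=19 >18, r--
l=0 r=4: -4+18=14 <18, l++
l=1 r=4: 0+18=18, found

4 moves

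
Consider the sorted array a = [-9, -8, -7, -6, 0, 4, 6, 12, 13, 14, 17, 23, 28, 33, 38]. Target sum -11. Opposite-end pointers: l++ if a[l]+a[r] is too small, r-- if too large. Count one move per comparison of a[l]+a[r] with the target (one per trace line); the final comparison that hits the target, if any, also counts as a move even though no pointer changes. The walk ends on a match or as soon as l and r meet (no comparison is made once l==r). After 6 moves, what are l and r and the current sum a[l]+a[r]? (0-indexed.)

l=0, r=8, sum=4

l=0 r=14: -9+38=29 >-11, r--
l=0 r=13: -9+33=24 >-11, r--
l=0 r=12: -9+28=19 >-11, r--
l=0 r=11: -9+23=14 >-11, r--
l=0 r=10: -9+17=8 >-11, r--
l=0 r=9: -9+14=5 >-11, r--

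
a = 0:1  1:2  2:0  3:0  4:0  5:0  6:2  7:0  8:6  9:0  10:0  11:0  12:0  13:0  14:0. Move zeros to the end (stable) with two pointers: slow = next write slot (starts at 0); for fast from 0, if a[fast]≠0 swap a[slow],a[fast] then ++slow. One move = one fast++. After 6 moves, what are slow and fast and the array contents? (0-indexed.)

slow=2, fast=6, a=[1, 2, 0, 0, 0, 0, 2, 0, 6, 0, 0, 0, 0, 0, 0]

slow=0 fast=0: a[fast]=1≠0 swap→a[0]=1, slow++,fast++
slow=1 fast=1: a[fast]=2≠0 swap→a[1]=2, slow++,fast++
slow=2 fast=2: a[fast]=0, fast++
slow=2 fast=3: a[fast]=0, fast++
slow=2 fast=4: a[fast]=0, fast++
slow=2 fast=5: a[fast]=0, fast++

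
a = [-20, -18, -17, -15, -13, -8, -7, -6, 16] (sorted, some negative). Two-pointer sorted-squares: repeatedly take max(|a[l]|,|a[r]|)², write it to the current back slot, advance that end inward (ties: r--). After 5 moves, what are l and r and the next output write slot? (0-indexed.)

l=4, r=7, next write slot=3

[0,8] |-20|>|16| out[8]=400 → l++
[1,8] |-18|>|16| out[7]=324 → l++
[2,8] |-17|>|16| out[6]=289 → l++
[3,8] |-15|<=|16| out[5]=256 → r--
[3,7] |-15|>|-6| out[4]=225 → l++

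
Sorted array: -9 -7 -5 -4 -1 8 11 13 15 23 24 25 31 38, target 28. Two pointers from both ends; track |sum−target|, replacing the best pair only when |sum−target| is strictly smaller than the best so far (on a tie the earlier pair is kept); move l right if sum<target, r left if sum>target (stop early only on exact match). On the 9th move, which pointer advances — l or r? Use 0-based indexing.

l=0 r=13: -9+38=29 d=1 *, r--
l=0 r=12: -9+31=22 d=6, l++
l=1 r=12: -7+31=24 d=4, l++
l=2 r=12: -5+31=26 d=2, l++
l=3 r=12: -4+31=27 d=1, l++
l=4 r=12: -1+31=30 d=2, r--
l=4 r=11: -1+25=24 d=4, l++
l=5 r=11: 8+25=33 d=5, r--
l=5 r=10: 8+24=32 d=4, r--

r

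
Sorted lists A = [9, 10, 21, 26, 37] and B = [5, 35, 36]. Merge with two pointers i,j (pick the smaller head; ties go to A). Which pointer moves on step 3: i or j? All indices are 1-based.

i=1 j=1: A[i]=9>B[j]=5 take 5, j++
i=1 j=2: A[i]=9<=B[j]=35 take 9, i++
i=2 j=2: A[i]=10<=B[j]=35 take 10, i++

i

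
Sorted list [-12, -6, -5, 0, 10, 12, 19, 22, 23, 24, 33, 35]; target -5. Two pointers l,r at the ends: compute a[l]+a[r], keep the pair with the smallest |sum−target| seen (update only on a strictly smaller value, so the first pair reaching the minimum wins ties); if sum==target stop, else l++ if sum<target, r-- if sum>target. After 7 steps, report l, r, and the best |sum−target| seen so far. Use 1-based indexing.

l=1, r=5, best |Δ|=5

l=1 r=12: -12+35=23 d=28 *, r--
l=1 r=11: -12+33=21 d=26 *, r--
l=1 r=10: -12+24=12 d=17 *, r--
l=1 r=9: -12+23=11 d=16 *, r--
l=1 r=8: -12+22=10 d=15 *, r--
l=1 r=7: -12+19=7 d=12 *, r--
l=1 r=6: -12+12=0 d=5 *, r--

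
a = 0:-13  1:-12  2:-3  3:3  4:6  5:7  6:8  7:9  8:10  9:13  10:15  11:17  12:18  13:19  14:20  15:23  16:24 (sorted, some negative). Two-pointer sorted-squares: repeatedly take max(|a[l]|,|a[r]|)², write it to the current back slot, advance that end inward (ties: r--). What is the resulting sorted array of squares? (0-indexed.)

l=0 r=16: |-13|<=|24| out[16]=576, r--
l=0 r=15: |-13|<=|23| out[15]=529, r--
l=0 r=14: |-13|<=|20| out[14]=400, r--
l=0 r=13: |-13|<=|19| out[13]=361, r--
l=0 r=12: |-13|<=|18| out[12]=324, r--
l=0 r=11: |-13|<=|17| out[11]=289, r--
l=0 r=10: |-13|<=|15| out[10]=225, r--
l=0 r=9: |-13|<=|13| out[9]=169, r--
l=0 r=8: |-13|>|10| out[8]=169, l++
l=1 r=8: |-12|>|10| out[7]=144, l++
l=2 r=8: |-3|<=|10| out[6]=100, r--
l=2 r=7: |-3|<=|9| out[5]=81, r--
l=2 r=6: |-3|<=|8| out[4]=64, r--
l=2 r=5: |-3|<=|7| out[3]=49, r--
l=2 r=4: |-3|<=|6| out[2]=36, r--
l=2 r=3: |-3|<=|3| out[1]=9, r--
l=2 r=2: |-3|<=|-3| out[0]=9, r--

[9, 9, 36, 49, 64, 81, 100, 144, 169, 169, 225, 289, 324, 361, 400, 529, 576]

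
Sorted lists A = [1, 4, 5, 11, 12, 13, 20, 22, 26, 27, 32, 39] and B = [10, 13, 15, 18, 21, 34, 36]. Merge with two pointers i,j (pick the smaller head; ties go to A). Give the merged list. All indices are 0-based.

[1, 4, 5, 10, 11, 12, 13, 13, 15, 18, 20, 21, 22, 26, 27, 32, 34, 36, 39]

i=0 j=0: A[i]=1<=B[j]=10 take 1, i++
i=1 j=0: A[i]=4<=B[j]=10 take 4, i++
i=2 j=0: A[i]=5<=B[j]=10 take 5, i++
i=3 j=0: A[i]=11>B[j]=10 take 10, j++
i=3 j=1: A[i]=11<=B[j]=13 take 11, i++
i=4 j=1: A[i]=12<=B[j]=13 take 12, i++
i=5 j=1: A[i]=13<=B[j]=13 take 13, i++
i=6 j=1: A[i]=20>B[j]=13 take 13, j++
i=6 j=2: A[i]=20>B[j]=15 take 15, j++
i=6 j=3: A[i]=20>B[j]=18 take 18, j++
i=6 j=4: A[i]=20<=B[j]=21 take 20, i++
i=7 j=4: A[i]=22>B[j]=21 take 21, j++
i=7 j=5: A[i]=22<=B[j]=34 take 22, i++
i=8 j=5: A[i]=26<=B[j]=34 take 26, i++
i=9 j=5: A[i]=27<=B[j]=34 take 27, i++
i=10 j=5: A[i]=32<=B[j]=34 take 32, i++
i=11 j=5: A[i]=39>B[j]=34 take 34, j++
i=11 j=6: A[i]=39>B[j]=36 take 36, j++
i=11 j=7: B done, take A[i]=39, i++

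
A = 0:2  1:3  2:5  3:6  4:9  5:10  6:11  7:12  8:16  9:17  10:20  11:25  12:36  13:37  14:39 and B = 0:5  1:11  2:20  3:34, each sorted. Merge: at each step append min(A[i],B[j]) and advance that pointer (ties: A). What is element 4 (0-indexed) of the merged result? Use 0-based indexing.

i=0 j=0: A[i]=2<=B[j]=5 take 2, i++
i=1 j=0: A[i]=3<=B[j]=5 take 3, i++
i=2 j=0: A[i]=5<=B[j]=5 take 5, i++
i=3 j=0: A[i]=6>B[j]=5 take 5, j++
i=3 j=1: A[i]=6<=B[j]=11 take 6, i++
i=4 j=1: A[i]=9<=B[j]=11 take 9, i++
i=5 j=1: A[i]=10<=B[j]=11 take 10, i++
i=6 j=1: A[i]=11<=B[j]=11 take 11, i++
i=7 j=1: A[i]=12>B[j]=11 take 11, j++
i=7 j=2: A[i]=12<=B[j]=20 take 12, i++
i=8 j=2: A[i]=16<=B[j]=20 take 16, i++
i=9 j=2: A[i]=17<=B[j]=20 take 17, i++
i=10 j=2: A[i]=20<=B[j]=20 take 20, i++
i=11 j=2: A[i]=25>B[j]=20 take 20, j++
i=11 j=3: A[i]=25<=B[j]=34 take 25, i++
i=12 j=3: A[i]=36>B[j]=34 take 34, j++
i=12 j=4: B done, take A[i]=36, i++
i=13 j=4: B done, take A[i]=37, i++
i=14 j=4: B done, take A[i]=39, i++

merged[4] = 6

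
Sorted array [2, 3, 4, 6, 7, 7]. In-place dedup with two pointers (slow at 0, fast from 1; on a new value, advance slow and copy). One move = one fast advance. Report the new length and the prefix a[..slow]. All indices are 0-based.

slow=0 fast=1: a[fast]=3≠a[slow]=2 write a[1]=3, slow++,fast++
slow=1 fast=2: a[fast]=4≠a[slow]=3 write a[2]=4, slow++,fast++
slow=2 fast=3: a[fast]=6≠a[slow]=4 write a[3]=6, slow++,fast++
slow=3 fast=4: a[fast]=7≠a[slow]=6 write a[4]=7, slow++,fast++
slow=4 fast=5: a[fast]=7=a[slow] dup, fast++

length 5; prefix = [2, 3, 4, 6, 7]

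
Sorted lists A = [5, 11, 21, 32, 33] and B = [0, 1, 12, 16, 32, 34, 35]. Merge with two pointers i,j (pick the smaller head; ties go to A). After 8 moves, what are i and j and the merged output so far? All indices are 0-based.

i=0 j=0: A[i]=5>B[j]=0 take 0, j++
i=0 j=1: A[i]=5>B[j]=1 take 1, j++
i=0 j=2: A[i]=5<=B[j]=12 take 5, i++
i=1 j=2: A[i]=11<=B[j]=12 take 11, i++
i=2 j=2: A[i]=21>B[j]=12 take 12, j++
i=2 j=3: A[i]=21>B[j]=16 take 16, j++
i=2 j=4: A[i]=21<=B[j]=32 take 21, i++
i=3 j=4: A[i]=32<=B[j]=32 take 32, i++

i=4, j=4, merged so far=[0, 1, 5, 11, 12, 16, 21, 32]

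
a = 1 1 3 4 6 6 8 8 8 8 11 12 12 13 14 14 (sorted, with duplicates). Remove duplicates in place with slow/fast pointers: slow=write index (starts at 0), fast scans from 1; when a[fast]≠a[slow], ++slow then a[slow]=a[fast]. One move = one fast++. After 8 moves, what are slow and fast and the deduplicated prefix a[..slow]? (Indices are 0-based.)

slow=4, fast=9, prefix=[1, 3, 4, 6, 8]

slow=0 fast=1: a[fast]=1=a[slow] dup, fast++
slow=0 fast=2: a[fast]=3≠a[slow]=1 write a[1]=3, slow++,fast++
slow=1 fast=3: a[fast]=4≠a[slow]=3 write a[2]=4, slow++,fast++
slow=2 fast=4: a[fast]=6≠a[slow]=4 write a[3]=6, slow++,fast++
slow=3 fast=5: a[fast]=6=a[slow] dup, fast++
slow=3 fast=6: a[fast]=8≠a[slow]=6 write a[4]=8, slow++,fast++
slow=4 fast=7: a[fast]=8=a[slow] dup, fast++
slow=4 fast=8: a[fast]=8=a[slow] dup, fast++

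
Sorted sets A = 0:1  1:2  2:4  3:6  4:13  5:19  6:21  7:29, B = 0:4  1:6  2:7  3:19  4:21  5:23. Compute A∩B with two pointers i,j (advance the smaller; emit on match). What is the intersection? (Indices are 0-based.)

[i=0,j=0] 1<4 → i++
[i=1,j=0] 2<4 → i++
[i=2,j=0] 4==4 emit → i++,j++
[i=3,j=1] 6==6 emit → i++,j++
[i=4,j=2] 13>7 → j++
[i=4,j=3] 13<19 → i++
[i=5,j=3] 19==19 emit → i++,j++
[i=6,j=4] 21==21 emit → i++,j++
[i=7,j=5] 29>23 → j++

intersection = [4, 6, 19, 21]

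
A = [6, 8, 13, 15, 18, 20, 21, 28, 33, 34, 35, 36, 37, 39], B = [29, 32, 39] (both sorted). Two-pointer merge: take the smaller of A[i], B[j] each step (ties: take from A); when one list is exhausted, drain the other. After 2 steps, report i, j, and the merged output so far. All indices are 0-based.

i=2, j=0, merged so far=[6, 8]

i=0 j=0: A[i]=6<=B[j]=29 take 6, i++
i=1 j=0: A[i]=8<=B[j]=29 take 8, i++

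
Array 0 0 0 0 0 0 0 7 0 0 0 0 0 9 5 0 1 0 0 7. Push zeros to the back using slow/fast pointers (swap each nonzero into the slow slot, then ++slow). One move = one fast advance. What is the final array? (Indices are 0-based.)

(s=0,f=0) a[fast]=0 → fast++
(s=0,f=1) a[fast]=0 → fast++
(s=0,f=2) a[fast]=0 → fast++
(s=0,f=3) a[fast]=0 → fast++
(s=0,f=4) a[fast]=0 → fast++
(s=0,f=5) a[fast]=0 → fast++
(s=0,f=6) a[fast]=0 → fast++
(s=0,f=7) a[fast]=7≠0 swap→a[0]=7 → slow++,fast++
(s=1,f=8) a[fast]=0 → fast++
(s=1,f=9) a[fast]=0 → fast++
(s=1,f=10) a[fast]=0 → fast++
(s=1,f=11) a[fast]=0 → fast++
(s=1,f=12) a[fast]=0 → fast++
(s=1,f=13) a[fast]=9≠0 swap→a[1]=9 → slow++,fast++
(s=2,f=14) a[fast]=5≠0 swap→a[2]=5 → slow++,fast++
(s=3,f=15) a[fast]=0 → fast++
(s=3,f=16) a[fast]=1≠0 swap→a[3]=1 → slow++,fast++
(s=4,f=17) a[fast]=0 → fast++
(s=4,f=18) a[fast]=0 → fast++
(s=4,f=19) a[fast]=7≠0 swap→a[4]=7 → slow++,fast++

[7, 9, 5, 1, 7, 0, 0, 0, 0, 0, 0, 0, 0, 0, 0, 0, 0, 0, 0, 0]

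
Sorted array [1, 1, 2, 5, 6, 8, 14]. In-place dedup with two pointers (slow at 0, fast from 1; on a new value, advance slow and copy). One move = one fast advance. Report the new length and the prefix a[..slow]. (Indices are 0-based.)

length 6; prefix = [1, 2, 5, 6, 8, 14]

(s=0,f=1) a[fast]=1=a[slow] dup → fast++
(s=0,f=2) a[fast]=2≠a[slow]=1 write a[1]=2 → slow++,fast++
(s=1,f=3) a[fast]=5≠a[slow]=2 write a[2]=5 → slow++,fast++
(s=2,f=4) a[fast]=6≠a[slow]=5 write a[3]=6 → slow++,fast++
(s=3,f=5) a[fast]=8≠a[slow]=6 write a[4]=8 → slow++,fast++
(s=4,f=6) a[fast]=14≠a[slow]=8 write a[5]=14 → slow++,fast++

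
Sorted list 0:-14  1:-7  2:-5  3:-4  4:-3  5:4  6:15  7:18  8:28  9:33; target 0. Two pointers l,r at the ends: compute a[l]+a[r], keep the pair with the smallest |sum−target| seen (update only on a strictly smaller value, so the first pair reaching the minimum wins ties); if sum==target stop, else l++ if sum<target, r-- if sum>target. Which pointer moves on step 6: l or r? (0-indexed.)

l

[0,9] -14+33=19 d=19 * → r--
[0,8] -14+28=14 d=14 * → r--
[0,7] -14+18=4 d=4 * → r--
[0,6] -14+15=1 d=1 * → r--
[0,5] -14+4=-10 d=10 → l++
[1,5] -7+4=-3 d=3 → l++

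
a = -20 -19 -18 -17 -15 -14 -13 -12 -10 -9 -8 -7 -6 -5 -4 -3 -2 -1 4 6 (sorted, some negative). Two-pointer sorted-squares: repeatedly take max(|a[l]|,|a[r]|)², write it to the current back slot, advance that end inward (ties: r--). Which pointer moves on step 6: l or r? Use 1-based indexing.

l=1 r=20: |-20|>|6| out[20]=400, l++
l=2 r=20: |-19|>|6| out[19]=361, l++
l=3 r=20: |-18|>|6| out[18]=324, l++
l=4 r=20: |-17|>|6| out[17]=289, l++
l=5 r=20: |-15|>|6| out[16]=225, l++
l=6 r=20: |-14|>|6| out[15]=196, l++

l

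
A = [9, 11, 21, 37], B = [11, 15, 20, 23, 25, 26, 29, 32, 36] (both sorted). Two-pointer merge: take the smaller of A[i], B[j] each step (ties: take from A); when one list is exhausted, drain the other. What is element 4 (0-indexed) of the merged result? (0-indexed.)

merged[4] = 20

[i=0,j=0] A[i]=9<=B[j]=11 take 9 → i++
[i=1,j=0] A[i]=11<=B[j]=11 take 11 → i++
[i=2,j=0] A[i]=21>B[j]=11 take 11 → j++
[i=2,j=1] A[i]=21>B[j]=15 take 15 → j++
[i=2,j=2] A[i]=21>B[j]=20 take 20 → j++
[i=2,j=3] A[i]=21<=B[j]=23 take 21 → i++
[i=3,j=3] A[i]=37>B[j]=23 take 23 → j++
[i=3,j=4] A[i]=37>B[j]=25 take 25 → j++
[i=3,j=5] A[i]=37>B[j]=26 take 26 → j++
[i=3,j=6] A[i]=37>B[j]=29 take 29 → j++
[i=3,j=7] A[i]=37>B[j]=32 take 32 → j++
[i=3,j=8] A[i]=37>B[j]=36 take 36 → j++
[i=3,j=9] B done, take A[i]=37 → i++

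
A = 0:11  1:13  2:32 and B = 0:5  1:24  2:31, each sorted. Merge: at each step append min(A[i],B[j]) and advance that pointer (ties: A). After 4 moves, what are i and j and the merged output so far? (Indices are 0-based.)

[i=0,j=0] A[i]=11>B[j]=5 take 5 → j++
[i=0,j=1] A[i]=11<=B[j]=24 take 11 → i++
[i=1,j=1] A[i]=13<=B[j]=24 take 13 → i++
[i=2,j=1] A[i]=32>B[j]=24 take 24 → j++

i=2, j=2, merged so far=[5, 11, 13, 24]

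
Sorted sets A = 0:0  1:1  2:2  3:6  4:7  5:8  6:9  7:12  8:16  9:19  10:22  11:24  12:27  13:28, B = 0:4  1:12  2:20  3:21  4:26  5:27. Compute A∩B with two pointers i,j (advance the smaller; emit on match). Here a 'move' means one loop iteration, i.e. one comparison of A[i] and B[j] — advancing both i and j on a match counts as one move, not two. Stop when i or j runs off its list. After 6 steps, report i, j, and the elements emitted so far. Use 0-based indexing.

[i=0,j=0] 0<4 → i++
[i=1,j=0] 1<4 → i++
[i=2,j=0] 2<4 → i++
[i=3,j=0] 6>4 → j++
[i=3,j=1] 6<12 → i++
[i=4,j=1] 7<12 → i++

i=5, j=1, emitted=[]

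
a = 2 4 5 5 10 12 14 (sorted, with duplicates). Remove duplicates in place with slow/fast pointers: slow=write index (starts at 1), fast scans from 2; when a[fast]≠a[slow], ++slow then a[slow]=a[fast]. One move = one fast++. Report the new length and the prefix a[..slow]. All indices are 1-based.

slow=1 fast=2: a[fast]=4≠a[slow]=2 write a[2]=4, slow++,fast++
slow=2 fast=3: a[fast]=5≠a[slow]=4 write a[3]=5, slow++,fast++
slow=3 fast=4: a[fast]=5=a[slow] dup, fast++
slow=3 fast=5: a[fast]=10≠a[slow]=5 write a[4]=10, slow++,fast++
slow=4 fast=6: a[fast]=12≠a[slow]=10 write a[5]=12, slow++,fast++
slow=5 fast=7: a[fast]=14≠a[slow]=12 write a[6]=14, slow++,fast++

length 6; prefix = [2, 4, 5, 10, 12, 14]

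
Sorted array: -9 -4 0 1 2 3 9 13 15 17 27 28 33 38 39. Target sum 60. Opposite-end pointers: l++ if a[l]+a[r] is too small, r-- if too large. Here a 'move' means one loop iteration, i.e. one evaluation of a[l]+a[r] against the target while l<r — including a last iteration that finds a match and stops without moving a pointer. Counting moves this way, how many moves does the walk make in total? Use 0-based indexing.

13 moves

l=0 r=14: -9+39=30 <60, l++
l=1 r=14: -4+39=35 <60, l++
l=2 r=14: 0+39=39 <60, l++
l=3 r=14: 1+39=40 <60, l++
l=4 r=14: 2+39=41 <60, l++
l=5 r=14: 3+39=42 <60, l++
l=6 r=14: 9+39=48 <60, l++
l=7 r=14: 13+39=52 <60, l++
l=8 r=14: 15+39=54 <60, l++
l=9 r=14: 17+39=56 <60, l++
l=10 r=14: 27+39=66 >60, r--
l=10 r=13: 27+38=65 >60, r--
l=10 r=12: 27+33=60, found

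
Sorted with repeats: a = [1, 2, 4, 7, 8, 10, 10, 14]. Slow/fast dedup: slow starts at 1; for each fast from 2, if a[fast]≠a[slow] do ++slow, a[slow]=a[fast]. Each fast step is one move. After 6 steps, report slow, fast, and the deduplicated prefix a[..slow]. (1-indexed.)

(s=1,f=2) a[fast]=2≠a[slow]=1 write a[2]=2 → slow++,fast++
(s=2,f=3) a[fast]=4≠a[slow]=2 write a[3]=4 → slow++,fast++
(s=3,f=4) a[fast]=7≠a[slow]=4 write a[4]=7 → slow++,fast++
(s=4,f=5) a[fast]=8≠a[slow]=7 write a[5]=8 → slow++,fast++
(s=5,f=6) a[fast]=10≠a[slow]=8 write a[6]=10 → slow++,fast++
(s=6,f=7) a[fast]=10=a[slow] dup → fast++

slow=6, fast=8, prefix=[1, 2, 4, 7, 8, 10]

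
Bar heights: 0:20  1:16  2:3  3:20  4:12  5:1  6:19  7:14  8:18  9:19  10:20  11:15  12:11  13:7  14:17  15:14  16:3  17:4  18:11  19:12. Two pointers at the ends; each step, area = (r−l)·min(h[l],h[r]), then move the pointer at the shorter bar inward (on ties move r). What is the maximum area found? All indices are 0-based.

max area = 238

l=0 r=19: min(20,12)*19=228 best=228 *, r--
l=0 r=18: min(20,11)*18=198 best=228, r--
l=0 r=17: min(20,4)*17=68 best=228, r--
l=0 r=16: min(20,3)*16=48 best=228, r--
l=0 r=15: min(20,14)*15=210 best=228, r--
l=0 r=14: min(20,17)*14=238 best=238 *, r--
l=0 r=13: min(20,7)*13=91 best=238, r--
l=0 r=12: min(20,11)*12=132 best=238, r--
l=0 r=11: min(20,15)*11=165 best=238, r--
l=0 r=10: min(20,20)*10=200 best=238, r--
l=0 r=9: min(20,19)*9=171 best=238, r--
l=0 r=8: min(20,18)*8=144 best=238, r--
l=0 r=7: min(20,14)*7=98 best=238, r--
l=0 r=6: min(20,19)*6=114 best=238, r--
l=0 r=5: min(20,1)*5=5 best=238, r--
l=0 r=4: min(20,12)*4=48 best=238, r--
l=0 r=3: min(20,20)*3=60 best=238, r--
l=0 r=2: min(20,3)*2=6 best=238, r--
l=0 r=1: min(20,16)*1=16 best=238, r--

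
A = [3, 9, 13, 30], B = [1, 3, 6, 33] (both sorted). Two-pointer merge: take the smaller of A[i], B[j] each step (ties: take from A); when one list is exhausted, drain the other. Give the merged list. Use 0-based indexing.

[i=0,j=0] A[i]=3>B[j]=1 take 1 → j++
[i=0,j=1] A[i]=3<=B[j]=3 take 3 → i++
[i=1,j=1] A[i]=9>B[j]=3 take 3 → j++
[i=1,j=2] A[i]=9>B[j]=6 take 6 → j++
[i=1,j=3] A[i]=9<=B[j]=33 take 9 → i++
[i=2,j=3] A[i]=13<=B[j]=33 take 13 → i++
[i=3,j=3] A[i]=30<=B[j]=33 take 30 → i++
[i=4,j=3] A done, take B[j]=33 → j++

[1, 3, 3, 6, 9, 13, 30, 33]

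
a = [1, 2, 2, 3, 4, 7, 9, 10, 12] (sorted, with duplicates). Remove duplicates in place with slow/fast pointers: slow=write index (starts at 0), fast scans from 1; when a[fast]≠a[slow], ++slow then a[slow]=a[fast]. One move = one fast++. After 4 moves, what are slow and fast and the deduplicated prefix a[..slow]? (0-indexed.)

slow=3, fast=5, prefix=[1, 2, 3, 4]

slow=0 fast=1: a[fast]=2≠a[slow]=1 write a[1]=2, slow++,fast++
slow=1 fast=2: a[fast]=2=a[slow] dup, fast++
slow=1 fast=3: a[fast]=3≠a[slow]=2 write a[2]=3, slow++,fast++
slow=2 fast=4: a[fast]=4≠a[slow]=3 write a[3]=4, slow++,fast++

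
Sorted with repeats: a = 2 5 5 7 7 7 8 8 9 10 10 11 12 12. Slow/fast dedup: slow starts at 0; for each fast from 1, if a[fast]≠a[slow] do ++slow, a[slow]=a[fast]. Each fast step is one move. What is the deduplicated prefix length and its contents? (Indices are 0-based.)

length 8; prefix = [2, 5, 7, 8, 9, 10, 11, 12]

(s=0,f=1) a[fast]=5≠a[slow]=2 write a[1]=5 → slow++,fast++
(s=1,f=2) a[fast]=5=a[slow] dup → fast++
(s=1,f=3) a[fast]=7≠a[slow]=5 write a[2]=7 → slow++,fast++
(s=2,f=4) a[fast]=7=a[slow] dup → fast++
(s=2,f=5) a[fast]=7=a[slow] dup → fast++
(s=2,f=6) a[fast]=8≠a[slow]=7 write a[3]=8 → slow++,fast++
(s=3,f=7) a[fast]=8=a[slow] dup → fast++
(s=3,f=8) a[fast]=9≠a[slow]=8 write a[4]=9 → slow++,fast++
(s=4,f=9) a[fast]=10≠a[slow]=9 write a[5]=10 → slow++,fast++
(s=5,f=10) a[fast]=10=a[slow] dup → fast++
(s=5,f=11) a[fast]=11≠a[slow]=10 write a[6]=11 → slow++,fast++
(s=6,f=12) a[fast]=12≠a[slow]=11 write a[7]=12 → slow++,fast++
(s=7,f=13) a[fast]=12=a[slow] dup → fast++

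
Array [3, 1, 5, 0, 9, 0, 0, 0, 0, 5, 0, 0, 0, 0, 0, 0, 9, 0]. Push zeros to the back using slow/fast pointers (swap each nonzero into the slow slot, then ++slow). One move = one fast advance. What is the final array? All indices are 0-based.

[3, 1, 5, 9, 5, 9, 0, 0, 0, 0, 0, 0, 0, 0, 0, 0, 0, 0]

slow=0 fast=0: a[fast]=3≠0 swap→a[0]=3, slow++,fast++
slow=1 fast=1: a[fast]=1≠0 swap→a[1]=1, slow++,fast++
slow=2 fast=2: a[fast]=5≠0 swap→a[2]=5, slow++,fast++
slow=3 fast=3: a[fast]=0, fast++
slow=3 fast=4: a[fast]=9≠0 swap→a[3]=9, slow++,fast++
slow=4 fast=5: a[fast]=0, fast++
slow=4 fast=6: a[fast]=0, fast++
slow=4 fast=7: a[fast]=0, fast++
slow=4 fast=8: a[fast]=0, fast++
slow=4 fast=9: a[fast]=5≠0 swap→a[4]=5, slow++,fast++
slow=5 fast=10: a[fast]=0, fast++
slow=5 fast=11: a[fast]=0, fast++
slow=5 fast=12: a[fast]=0, fast++
slow=5 fast=13: a[fast]=0, fast++
slow=5 fast=14: a[fast]=0, fast++
slow=5 fast=15: a[fast]=0, fast++
slow=5 fast=16: a[fast]=9≠0 swap→a[5]=9, slow++,fast++
slow=6 fast=17: a[fast]=0, fast++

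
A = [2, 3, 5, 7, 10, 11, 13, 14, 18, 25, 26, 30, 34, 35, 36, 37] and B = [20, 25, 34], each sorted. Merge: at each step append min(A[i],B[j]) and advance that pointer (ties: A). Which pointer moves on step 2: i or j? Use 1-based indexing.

i

i=1 j=1: A[i]=2<=B[j]=20 take 2, i++
i=2 j=1: A[i]=3<=B[j]=20 take 3, i++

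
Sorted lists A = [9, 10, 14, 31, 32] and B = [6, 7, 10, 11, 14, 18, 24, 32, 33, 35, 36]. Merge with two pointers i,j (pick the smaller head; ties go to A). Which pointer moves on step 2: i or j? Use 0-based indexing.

i=0 j=0: A[i]=9>B[j]=6 take 6, j++
i=0 j=1: A[i]=9>B[j]=7 take 7, j++

j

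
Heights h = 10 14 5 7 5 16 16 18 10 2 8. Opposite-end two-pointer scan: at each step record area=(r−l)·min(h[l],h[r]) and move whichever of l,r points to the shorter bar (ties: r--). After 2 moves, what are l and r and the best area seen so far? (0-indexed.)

l=0, r=8, best area=80

[0,10] min(10,8)*10=80 best=80 * → r--
[0,9] min(10,2)*9=18 best=80 → r--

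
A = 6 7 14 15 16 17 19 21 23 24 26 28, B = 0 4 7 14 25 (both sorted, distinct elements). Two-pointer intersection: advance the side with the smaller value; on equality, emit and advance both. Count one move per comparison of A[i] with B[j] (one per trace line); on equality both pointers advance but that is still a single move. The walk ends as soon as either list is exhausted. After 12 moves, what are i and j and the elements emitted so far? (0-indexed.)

i=10, j=4, emitted=[7, 14]

i=0 j=0: 6>0, j++
i=0 j=1: 6>4, j++
i=0 j=2: 6<7, i++
i=1 j=2: 7==7 emit, i++,j++
i=2 j=3: 14==14 emit, i++,j++
i=3 j=4: 15<25, i++
i=4 j=4: 16<25, i++
i=5 j=4: 17<25, i++
i=6 j=4: 19<25, i++
i=7 j=4: 21<25, i++
i=8 j=4: 23<25, i++
i=9 j=4: 24<25, i++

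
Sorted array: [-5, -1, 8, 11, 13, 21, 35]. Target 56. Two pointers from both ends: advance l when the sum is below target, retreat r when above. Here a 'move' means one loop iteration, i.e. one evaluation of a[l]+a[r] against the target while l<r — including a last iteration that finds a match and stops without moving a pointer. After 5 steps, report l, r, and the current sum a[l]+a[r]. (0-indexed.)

l=0 r=6: -5+35=30 <56, l++
l=1 r=6: -1+35=34 <56, l++
l=2 r=6: 8+35=43 <56, l++
l=3 r=6: 11+35=46 <56, l++
l=4 r=6: 13+35=48 <56, l++

l=5, r=6, sum=56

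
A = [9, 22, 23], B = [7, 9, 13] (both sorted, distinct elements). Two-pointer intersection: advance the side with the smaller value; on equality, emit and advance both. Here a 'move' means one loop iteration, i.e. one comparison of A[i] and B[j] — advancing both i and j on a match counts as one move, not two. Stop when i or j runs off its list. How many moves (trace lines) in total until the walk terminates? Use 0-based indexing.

[i=0,j=0] 9>7 → j++
[i=0,j=1] 9==9 emit → i++,j++
[i=1,j=2] 22>13 → j++

3 moves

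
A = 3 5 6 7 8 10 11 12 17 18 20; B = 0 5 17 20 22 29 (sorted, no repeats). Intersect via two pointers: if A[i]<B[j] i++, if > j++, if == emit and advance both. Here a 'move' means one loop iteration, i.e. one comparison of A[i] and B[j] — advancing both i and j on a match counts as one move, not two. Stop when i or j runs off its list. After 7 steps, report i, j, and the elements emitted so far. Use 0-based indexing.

[i=0,j=0] 3>0 → j++
[i=0,j=1] 3<5 → i++
[i=1,j=1] 5==5 emit → i++,j++
[i=2,j=2] 6<17 → i++
[i=3,j=2] 7<17 → i++
[i=4,j=2] 8<17 → i++
[i=5,j=2] 10<17 → i++

i=6, j=2, emitted=[5]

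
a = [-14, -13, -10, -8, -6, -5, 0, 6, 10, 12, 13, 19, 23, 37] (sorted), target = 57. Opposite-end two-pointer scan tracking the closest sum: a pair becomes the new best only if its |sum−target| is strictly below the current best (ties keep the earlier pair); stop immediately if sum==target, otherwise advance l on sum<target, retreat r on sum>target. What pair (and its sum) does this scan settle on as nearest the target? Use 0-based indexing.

pair (19, 37) with sum 56 (|Δ|=1)

l=0 r=13: -14+37=23 d=34 *, l++
l=1 r=13: -13+37=24 d=33 *, l++
l=2 r=13: -10+37=27 d=30 *, l++
l=3 r=13: -8+37=29 d=28 *, l++
l=4 r=13: -6+37=31 d=26 *, l++
l=5 r=13: -5+37=32 d=25 *, l++
l=6 r=13: 0+37=37 d=20 *, l++
l=7 r=13: 6+37=43 d=14 *, l++
l=8 r=13: 10+37=47 d=10 *, l++
l=9 r=13: 12+37=49 d=8 *, l++
l=10 r=13: 13+37=50 d=7 *, l++
l=11 r=13: 19+37=56 d=1 *, l++
l=12 r=13: 23+37=60 d=3, r--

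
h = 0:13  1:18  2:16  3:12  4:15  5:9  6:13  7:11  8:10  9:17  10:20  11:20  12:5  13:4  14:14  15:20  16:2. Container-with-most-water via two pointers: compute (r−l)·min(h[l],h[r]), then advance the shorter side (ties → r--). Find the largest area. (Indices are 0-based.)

l=0 r=16: min(13,2)*16=32 best=32 *, r--
l=0 r=15: min(13,20)*15=195 best=195 *, l++
l=1 r=15: min(18,20)*14=252 best=252 *, l++
l=2 r=15: min(16,20)*13=208 best=252, l++
l=3 r=15: min(12,20)*12=144 best=252, l++
l=4 r=15: min(15,20)*11=165 best=252, l++
l=5 r=15: min(9,20)*10=90 best=252, l++
l=6 r=15: min(13,20)*9=117 best=252, l++
l=7 r=15: min(11,20)*8=88 best=252, l++
l=8 r=15: min(10,20)*7=70 best=252, l++
l=9 r=15: min(17,20)*6=102 best=252, l++
l=10 r=15: min(20,20)*5=100 best=252, r--
l=10 r=14: min(20,14)*4=56 best=252, r--
l=10 r=13: min(20,4)*3=12 best=252, r--
l=10 r=12: min(20,5)*2=10 best=252, r--
l=10 r=11: min(20,20)*1=20 best=252, r--

max area = 252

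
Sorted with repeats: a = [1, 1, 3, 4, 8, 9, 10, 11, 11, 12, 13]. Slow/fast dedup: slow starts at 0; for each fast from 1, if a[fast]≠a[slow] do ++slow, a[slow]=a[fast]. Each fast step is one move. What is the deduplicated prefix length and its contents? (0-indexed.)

(s=0,f=1) a[fast]=1=a[slow] dup → fast++
(s=0,f=2) a[fast]=3≠a[slow]=1 write a[1]=3 → slow++,fast++
(s=1,f=3) a[fast]=4≠a[slow]=3 write a[2]=4 → slow++,fast++
(s=2,f=4) a[fast]=8≠a[slow]=4 write a[3]=8 → slow++,fast++
(s=3,f=5) a[fast]=9≠a[slow]=8 write a[4]=9 → slow++,fast++
(s=4,f=6) a[fast]=10≠a[slow]=9 write a[5]=10 → slow++,fast++
(s=5,f=7) a[fast]=11≠a[slow]=10 write a[6]=11 → slow++,fast++
(s=6,f=8) a[fast]=11=a[slow] dup → fast++
(s=6,f=9) a[fast]=12≠a[slow]=11 write a[7]=12 → slow++,fast++
(s=7,f=10) a[fast]=13≠a[slow]=12 write a[8]=13 → slow++,fast++

length 9; prefix = [1, 3, 4, 8, 9, 10, 11, 12, 13]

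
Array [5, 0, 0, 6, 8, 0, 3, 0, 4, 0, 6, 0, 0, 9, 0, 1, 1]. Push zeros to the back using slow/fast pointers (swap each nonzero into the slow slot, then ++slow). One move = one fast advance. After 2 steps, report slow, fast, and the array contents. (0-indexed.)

slow=1, fast=2, a=[5, 0, 0, 6, 8, 0, 3, 0, 4, 0, 6, 0, 0, 9, 0, 1, 1]

slow=0 fast=0: a[fast]=5≠0 swap→a[0]=5, slow++,fast++
slow=1 fast=1: a[fast]=0, fast++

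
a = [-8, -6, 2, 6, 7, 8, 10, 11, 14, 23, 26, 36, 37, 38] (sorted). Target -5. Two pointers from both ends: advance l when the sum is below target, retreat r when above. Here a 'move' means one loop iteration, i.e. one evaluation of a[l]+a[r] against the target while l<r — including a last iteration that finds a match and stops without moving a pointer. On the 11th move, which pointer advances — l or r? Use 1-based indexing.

r

l=1 r=14: -8+38=30 >-5, r--
l=1 r=13: -8+37=29 >-5, r--
l=1 r=12: -8+36=28 >-5, r--
l=1 r=11: -8+26=18 >-5, r--
l=1 r=10: -8+23=15 >-5, r--
l=1 r=9: -8+14=6 >-5, r--
l=1 r=8: -8+11=3 >-5, r--
l=1 r=7: -8+10=2 >-5, r--
l=1 r=6: -8+8=0 >-5, r--
l=1 r=5: -8+7=-1 >-5, r--
l=1 r=4: -8+6=-2 >-5, r--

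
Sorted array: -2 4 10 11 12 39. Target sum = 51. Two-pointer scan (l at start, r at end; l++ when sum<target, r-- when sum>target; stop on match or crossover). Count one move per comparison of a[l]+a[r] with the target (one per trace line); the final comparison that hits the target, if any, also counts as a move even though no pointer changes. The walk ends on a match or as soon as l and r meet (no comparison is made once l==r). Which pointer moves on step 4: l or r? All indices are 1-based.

l=1 r=6: -2+39=37 <51, l++
l=2 r=6: 4+39=43 <51, l++
l=3 r=6: 10+39=49 <51, l++
l=4 r=6: 11+39=50 <51, l++

l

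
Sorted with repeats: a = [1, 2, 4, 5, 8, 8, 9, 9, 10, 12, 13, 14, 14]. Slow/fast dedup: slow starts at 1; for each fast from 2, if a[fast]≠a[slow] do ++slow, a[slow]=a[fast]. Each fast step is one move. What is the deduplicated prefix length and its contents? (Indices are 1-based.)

length 10; prefix = [1, 2, 4, 5, 8, 9, 10, 12, 13, 14]

slow=1 fast=2: a[fast]=2≠a[slow]=1 write a[2]=2, slow++,fast++
slow=2 fast=3: a[fast]=4≠a[slow]=2 write a[3]=4, slow++,fast++
slow=3 fast=4: a[fast]=5≠a[slow]=4 write a[4]=5, slow++,fast++
slow=4 fast=5: a[fast]=8≠a[slow]=5 write a[5]=8, slow++,fast++
slow=5 fast=6: a[fast]=8=a[slow] dup, fast++
slow=5 fast=7: a[fast]=9≠a[slow]=8 write a[6]=9, slow++,fast++
slow=6 fast=8: a[fast]=9=a[slow] dup, fast++
slow=6 fast=9: a[fast]=10≠a[slow]=9 write a[7]=10, slow++,fast++
slow=7 fast=10: a[fast]=12≠a[slow]=10 write a[8]=12, slow++,fast++
slow=8 fast=11: a[fast]=13≠a[slow]=12 write a[9]=13, slow++,fast++
slow=9 fast=12: a[fast]=14≠a[slow]=13 write a[10]=14, slow++,fast++
slow=10 fast=13: a[fast]=14=a[slow] dup, fast++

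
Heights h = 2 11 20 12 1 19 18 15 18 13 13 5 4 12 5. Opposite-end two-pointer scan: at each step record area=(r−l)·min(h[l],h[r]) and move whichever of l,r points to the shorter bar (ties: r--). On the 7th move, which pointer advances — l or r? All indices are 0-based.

[0,14] min(2,5)*14=28 best=28 * → l++
[1,14] min(11,5)*13=65 best=65 * → r--
[1,13] min(11,12)*12=132 best=132 * → l++
[2,13] min(20,12)*11=132 best=132 → r--
[2,12] min(20,4)*10=40 best=132 → r--
[2,11] min(20,5)*9=45 best=132 → r--
[2,10] min(20,13)*8=104 best=132 → r--

r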